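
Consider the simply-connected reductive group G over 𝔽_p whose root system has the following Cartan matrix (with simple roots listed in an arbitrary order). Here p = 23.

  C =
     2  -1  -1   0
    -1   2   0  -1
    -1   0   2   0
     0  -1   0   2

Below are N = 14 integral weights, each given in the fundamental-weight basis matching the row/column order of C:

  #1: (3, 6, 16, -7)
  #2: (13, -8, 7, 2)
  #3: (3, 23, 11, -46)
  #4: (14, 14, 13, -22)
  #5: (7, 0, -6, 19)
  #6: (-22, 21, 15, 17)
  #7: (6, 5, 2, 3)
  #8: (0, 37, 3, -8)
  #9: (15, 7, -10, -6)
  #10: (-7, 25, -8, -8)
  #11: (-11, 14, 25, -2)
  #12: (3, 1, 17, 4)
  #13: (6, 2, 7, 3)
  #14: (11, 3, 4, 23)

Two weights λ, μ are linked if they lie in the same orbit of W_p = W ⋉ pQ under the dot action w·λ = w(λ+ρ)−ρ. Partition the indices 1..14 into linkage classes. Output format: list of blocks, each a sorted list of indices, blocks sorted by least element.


C ↔ A_4 under row/col permutation; |W(A_4)| = 120.

Ā_23 reps of the 14 weights (A_4, coords as presented):

  λ_1+ρ ↦ (4, 1, 12, 1)
  λ_2+ρ ↦ (7, 3, 8, 4)
  λ_3+ρ ↦ (4, 1, 12, 1)
  λ_4+ρ ↦ (2, 0, 7, 6)
  λ_5+ρ ↦ (2, 1, 1, 14)
  λ_6+ρ ↦ (4, 1, 12, 1)
  λ_7+ρ ↦ (7, 6, 3, 4)
  λ_8+ρ ↦ (7, 3, 8, 4)
  λ_9+ρ ↦ (7, 3, 8, 4)
  λ_10+ρ ↦ (7, 6, 3, 4)
  λ_11+ρ ↦ (7, 3, 8, 4)
  λ_12+ρ ↦ (4, 1, 12, 1)
  λ_13+ρ ↦ (7, 3, 8, 4)
  λ_14+ρ ↦ (4, 1, 12, 1)

These 14 weights hit 5 W_23-dot-orbits; sizes (5, 5, 1, 1, 2):

[[1, 3, 6, 12, 14], [2, 8, 9, 11, 13], [4], [5], [7, 10]]


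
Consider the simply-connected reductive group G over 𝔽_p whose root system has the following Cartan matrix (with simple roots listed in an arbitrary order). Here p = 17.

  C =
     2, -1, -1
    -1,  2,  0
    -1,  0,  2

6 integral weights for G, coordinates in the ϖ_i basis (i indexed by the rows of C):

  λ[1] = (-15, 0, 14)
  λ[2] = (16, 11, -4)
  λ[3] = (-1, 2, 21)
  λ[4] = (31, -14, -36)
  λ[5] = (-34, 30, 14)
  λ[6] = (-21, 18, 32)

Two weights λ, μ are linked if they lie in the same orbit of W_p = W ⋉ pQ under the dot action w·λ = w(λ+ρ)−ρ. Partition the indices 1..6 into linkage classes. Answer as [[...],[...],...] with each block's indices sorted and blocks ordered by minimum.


C ↔ A_3 under row/col permutation; |W(A_3)| = 24.

Each λ_j+ρ reduced to Ā_17; 3-tuples below use C's row order:

  λ_1 → (1, 13, 1);  λ_2 → (5, 0, 9);  λ_3 → (5, 0, 9);  λ_4 → (1, 13, 1);  λ_5 → (1, 13, 1);  λ_6 → (1, 13, 1)

Linkage partition of the 6 weights (2 classes, p=17):

[[1, 4, 5, 6], [2, 3]]


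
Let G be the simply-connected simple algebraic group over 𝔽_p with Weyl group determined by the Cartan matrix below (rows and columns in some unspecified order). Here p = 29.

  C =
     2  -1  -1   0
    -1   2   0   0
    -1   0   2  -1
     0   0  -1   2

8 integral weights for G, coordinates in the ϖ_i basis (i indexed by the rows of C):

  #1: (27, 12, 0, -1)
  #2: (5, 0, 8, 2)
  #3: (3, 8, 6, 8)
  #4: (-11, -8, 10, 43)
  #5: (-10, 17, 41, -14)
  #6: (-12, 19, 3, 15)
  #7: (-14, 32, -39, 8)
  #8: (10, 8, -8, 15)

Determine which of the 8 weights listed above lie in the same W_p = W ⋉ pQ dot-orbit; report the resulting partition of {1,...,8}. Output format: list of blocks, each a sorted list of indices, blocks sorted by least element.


Cartan matrix: type A_4 (|W|=120); un-permuting the 4 rows.

W_29-reps of the 8 weights in Ā_29 (same 4-coord order as C):

    [1] (16, 0, 12, 1)
    [2] (6, 1, 9, 3)
    [3] (4, 9, 7, 9)
    [4] (6, 1, 9, 3)
    [5] (4, 9, 7, 9)
    [6] (4, 9, 7, 9)
    [7] (4, 9, 7, 9)
    [8] (4, 9, 7, 9)

Partition of {1..8} into 3 W_29-dot-orbits:

[[1], [2, 4], [3, 5, 6, 7, 8]]


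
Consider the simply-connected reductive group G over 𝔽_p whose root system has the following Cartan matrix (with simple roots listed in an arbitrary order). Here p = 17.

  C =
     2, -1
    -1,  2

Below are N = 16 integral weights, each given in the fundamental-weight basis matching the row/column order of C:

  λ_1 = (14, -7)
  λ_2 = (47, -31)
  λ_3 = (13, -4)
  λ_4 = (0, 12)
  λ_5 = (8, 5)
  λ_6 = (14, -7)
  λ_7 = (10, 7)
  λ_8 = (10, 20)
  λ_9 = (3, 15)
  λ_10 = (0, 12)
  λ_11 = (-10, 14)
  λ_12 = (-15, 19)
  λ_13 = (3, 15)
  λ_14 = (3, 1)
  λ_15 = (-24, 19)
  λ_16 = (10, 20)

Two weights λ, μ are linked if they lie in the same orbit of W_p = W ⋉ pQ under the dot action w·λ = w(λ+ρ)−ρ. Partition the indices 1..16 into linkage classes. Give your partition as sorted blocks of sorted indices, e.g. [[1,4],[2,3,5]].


Dynkin diagram of C (from the 2 off-diagonal −1 entries): A_2.

Folding the 16 weights λ_j+ρ into Ā_17 (reps in the given 2-coord order):

    λ_1+ρ ↦ (9, 6)
    λ_2+ρ ↦ (1, 13)
    λ_3+ρ ↦ (11, 3)
    λ_4+ρ ↦ (1, 13)
    λ_5+ρ ↦ (9, 6)
    λ_6+ρ ↦ (9, 6)
    λ_7+ρ ↦ (9, 6)
    λ_8+ρ ↦ (4, 2)
    λ_9+ρ ↦ (1, 13)
    λ_10+ρ ↦ (1, 13)
    λ_11+ρ ↦ (9, 6)
    λ_12+ρ ↦ (11, 3)
    λ_13+ρ ↦ (1, 13)
    λ_14+ρ ↦ (4, 2)
    λ_15+ρ ↦ (11, 3)
    λ_16+ρ ↦ (4, 2)

These 16 weights hit 4 W_17-dot-orbits; sizes (5, 5, 3, 3):

[[1, 5, 6, 7, 11], [2, 4, 9, 10, 13], [3, 12, 15], [8, 14, 16]]


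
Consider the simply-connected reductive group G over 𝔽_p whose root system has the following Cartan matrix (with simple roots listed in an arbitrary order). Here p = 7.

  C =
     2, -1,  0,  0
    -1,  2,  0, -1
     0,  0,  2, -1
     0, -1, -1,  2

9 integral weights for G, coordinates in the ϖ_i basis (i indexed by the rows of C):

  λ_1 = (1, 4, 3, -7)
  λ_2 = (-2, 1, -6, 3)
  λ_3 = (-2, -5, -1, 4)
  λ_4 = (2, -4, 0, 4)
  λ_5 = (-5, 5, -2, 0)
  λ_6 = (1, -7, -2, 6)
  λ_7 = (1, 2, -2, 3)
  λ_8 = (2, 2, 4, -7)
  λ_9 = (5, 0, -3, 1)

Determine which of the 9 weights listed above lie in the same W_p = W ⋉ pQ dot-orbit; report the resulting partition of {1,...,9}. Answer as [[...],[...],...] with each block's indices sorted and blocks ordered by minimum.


Root system A_4: the 4×4 matrix C matches after relabeling.

Each λ_j+ρ reduced to Ā_7; 4-tuples below use C's row order:

  λ_1 → (1, 1, 2, 3)
  λ_2 → (1, 0, 4, 1)
  λ_3 → (4, 1, 0, 0)
  λ_4 → (0, 3, 1, 2)
  λ_5 → (4, 2, 1, 0)
  λ_6 → (4, 2, 1, 0)
  λ_7 → (0, 3, 1, 2)
  λ_8 → (0, 3, 1, 2)
  λ_9 → (4, 1, 0, 0)

5 distinct reps among the 9 weights ⇒ 5 W_7-linkage classes:

[[1], [2], [3, 9], [4, 7, 8], [5, 6]]


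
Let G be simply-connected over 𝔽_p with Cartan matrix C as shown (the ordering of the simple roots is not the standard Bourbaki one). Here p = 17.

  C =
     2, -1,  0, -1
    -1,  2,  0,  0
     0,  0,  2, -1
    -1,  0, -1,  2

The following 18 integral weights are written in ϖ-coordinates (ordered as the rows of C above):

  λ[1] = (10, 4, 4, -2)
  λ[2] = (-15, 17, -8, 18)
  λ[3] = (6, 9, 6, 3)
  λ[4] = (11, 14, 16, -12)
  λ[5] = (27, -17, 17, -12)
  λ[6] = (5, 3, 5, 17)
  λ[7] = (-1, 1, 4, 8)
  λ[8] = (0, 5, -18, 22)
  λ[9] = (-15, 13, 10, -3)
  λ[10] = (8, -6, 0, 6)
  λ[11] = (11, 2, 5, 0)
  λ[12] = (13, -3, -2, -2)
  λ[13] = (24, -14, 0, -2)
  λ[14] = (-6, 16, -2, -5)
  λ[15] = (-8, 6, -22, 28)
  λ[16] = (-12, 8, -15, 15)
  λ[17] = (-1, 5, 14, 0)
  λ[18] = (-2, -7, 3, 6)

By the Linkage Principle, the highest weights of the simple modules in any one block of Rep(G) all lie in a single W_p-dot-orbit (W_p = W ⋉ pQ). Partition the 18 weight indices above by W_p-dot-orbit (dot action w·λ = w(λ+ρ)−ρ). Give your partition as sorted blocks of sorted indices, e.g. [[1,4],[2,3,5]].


Cartan matrix: type A_4 (|W|=120); un-permuting the 4 rows.

Each λ_j+ρ reduced to Ā_17; 4-tuples below use C's row order:

  λ_1 → (10, 2, 1, 1);  λ_2 → (10, 2, 1, 1);  λ_3 → (6, 1, 4, 0);  λ_4 → (0, 1, 10, 1);  λ_5 → (0, 1, 10, 1);  λ_6 → (6, 1, 4, 0);  λ_7 → (0, 2, 5, 9);  λ_8 → (6, 1, 4, 0);  λ_9 → (0, 2, 5, 9);  λ_10 → (4, 5, 1, 7);  λ_11 → (10, 2, 1, 1);  λ_12 → (10, 2, 1, 1);  λ_13 → (4, 5, 1, 7);  λ_14 → (1, 7, 5, 4);  λ_15 → (1, 7, 5, 4);  λ_16 → (0, 2, 5, 9);  λ_17 → (0, 1, 10, 1);  λ_18 → (6, 1, 4, 0)

The 18 indices split into 6 linkage classes (same alcove rep ⇔ same W_17-dot-orbit):

[[1, 2, 11, 12], [3, 6, 8, 18], [4, 5, 17], [7, 9, 16], [10, 13], [14, 15]]


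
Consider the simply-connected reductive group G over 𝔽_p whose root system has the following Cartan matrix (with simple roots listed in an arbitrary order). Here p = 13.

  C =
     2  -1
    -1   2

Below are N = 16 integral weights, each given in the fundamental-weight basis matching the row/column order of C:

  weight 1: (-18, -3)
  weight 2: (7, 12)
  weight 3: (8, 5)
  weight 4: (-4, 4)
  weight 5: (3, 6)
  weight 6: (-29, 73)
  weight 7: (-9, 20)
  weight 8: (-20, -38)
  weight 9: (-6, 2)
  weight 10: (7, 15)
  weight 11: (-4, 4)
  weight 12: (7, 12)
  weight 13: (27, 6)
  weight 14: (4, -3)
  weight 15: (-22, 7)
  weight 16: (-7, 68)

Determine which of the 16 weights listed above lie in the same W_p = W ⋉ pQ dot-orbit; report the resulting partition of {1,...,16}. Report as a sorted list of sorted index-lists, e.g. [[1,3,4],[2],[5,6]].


Root system A_2: the 2×2 matrix C matches after relabeling.

Alcove-folded reps (p=13, 16 weights, presented ϖ-order):

    1: (4, 7)
    2: (0, 5)
    3: (7, 4)
    4: (3, 2)
    5: (4, 7)
    6: (7, 4)
    7: (0, 5)
    8: (4, 7)
    9: (3, 2)
    10: (3, 2)
    11: (3, 2)
    12: (0, 5)
    13: (7, 4)
    14: (3, 2)
    15: (0, 5)
    16: (7, 4)

Linkage partition of the 16 weights (4 classes, p=13):

[[1, 5, 8], [2, 7, 12, 15], [3, 6, 13, 16], [4, 9, 10, 11, 14]]


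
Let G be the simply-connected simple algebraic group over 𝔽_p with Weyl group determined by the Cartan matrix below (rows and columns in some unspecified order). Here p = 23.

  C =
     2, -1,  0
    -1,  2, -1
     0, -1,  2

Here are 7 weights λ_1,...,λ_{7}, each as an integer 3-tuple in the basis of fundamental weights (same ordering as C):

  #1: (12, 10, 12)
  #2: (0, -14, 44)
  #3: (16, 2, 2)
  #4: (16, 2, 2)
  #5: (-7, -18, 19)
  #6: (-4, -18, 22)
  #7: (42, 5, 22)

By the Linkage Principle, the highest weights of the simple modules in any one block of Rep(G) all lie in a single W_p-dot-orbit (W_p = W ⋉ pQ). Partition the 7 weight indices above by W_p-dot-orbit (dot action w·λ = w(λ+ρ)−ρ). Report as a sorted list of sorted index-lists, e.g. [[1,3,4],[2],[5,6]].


Root system A_3: the 3×3 matrix C matches after relabeling.

Alcove-folded reps (p=23, 7 weights, presented ϖ-order):

  λ_1 → (1, 9, 1) · λ_2 → (1, 9, 1) · λ_3 → (17, 3, 3) · λ_4 → (17, 3, 3) · λ_5 → (17, 3, 3) · λ_6 → (17, 3, 3) · λ_7 → (17, 3, 3)

Grouping the 7 weights by Ā_23-representative: 2 linkage classes.

[[1, 2], [3, 4, 5, 6, 7]]


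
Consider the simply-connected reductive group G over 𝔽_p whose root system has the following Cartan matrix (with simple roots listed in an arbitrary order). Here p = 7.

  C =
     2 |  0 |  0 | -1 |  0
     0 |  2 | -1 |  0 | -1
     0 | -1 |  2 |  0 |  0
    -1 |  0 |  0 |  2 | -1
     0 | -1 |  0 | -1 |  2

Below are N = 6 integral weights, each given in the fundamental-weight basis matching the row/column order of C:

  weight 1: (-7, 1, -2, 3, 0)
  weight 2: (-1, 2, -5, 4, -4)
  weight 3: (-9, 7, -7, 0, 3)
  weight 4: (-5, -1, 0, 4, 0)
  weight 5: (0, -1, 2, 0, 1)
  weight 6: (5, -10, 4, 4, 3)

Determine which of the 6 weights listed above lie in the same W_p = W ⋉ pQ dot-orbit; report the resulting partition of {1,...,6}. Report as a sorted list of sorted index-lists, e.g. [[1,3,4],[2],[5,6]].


Cartan matrix: type A_5 (|W|=720); un-permuting the 5 rows.

W_7-reps of the 6 weights in Ā_7 (same 5-coord order as C):

  λ_1+ρ ↦ (4, 0, 1, 1, 1);  λ_2+ρ ↦ (0, 3, 0, 1, 1);  λ_3+ρ ↦ (4, 0, 1, 1, 1);  λ_4+ρ ↦ (4, 0, 1, 1, 1);  λ_5+ρ ↦ (1, 0, 3, 1, 2);  λ_6+ρ ↦ (0, 3, 0, 1, 1)

These 6 weights hit 3 W_7-dot-orbits; sizes (3, 2, 1):

[[1, 3, 4], [2, 6], [5]]


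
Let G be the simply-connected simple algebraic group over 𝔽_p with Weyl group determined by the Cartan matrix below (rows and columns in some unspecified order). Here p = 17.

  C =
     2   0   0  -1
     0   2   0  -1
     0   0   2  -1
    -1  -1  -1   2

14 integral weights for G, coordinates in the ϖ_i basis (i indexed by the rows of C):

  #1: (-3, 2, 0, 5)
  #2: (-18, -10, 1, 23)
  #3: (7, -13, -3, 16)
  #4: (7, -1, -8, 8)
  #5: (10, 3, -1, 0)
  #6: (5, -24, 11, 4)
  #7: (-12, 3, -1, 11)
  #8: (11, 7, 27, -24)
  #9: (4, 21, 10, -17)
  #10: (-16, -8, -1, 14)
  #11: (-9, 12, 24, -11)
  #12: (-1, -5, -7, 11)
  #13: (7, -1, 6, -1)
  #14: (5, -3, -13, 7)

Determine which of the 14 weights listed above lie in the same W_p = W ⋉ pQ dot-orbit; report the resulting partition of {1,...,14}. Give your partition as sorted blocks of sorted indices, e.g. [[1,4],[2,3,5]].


Dynkin diagram of C (from the 6 off-diagonal −1 entries): D_4.

W_17-reps of the 14 weights in Ā_17 (same 4-coord order as C):

  1: (2, 3, 1, 4);  2: (8, 0, 7, 0);  3: (0, 4, 6, 2);  4: (8, 0, 7, 0);  5: (11, 4, 0, 1);  6: (6, 1, 0, 5);  7: (11, 4, 0, 1);  8: (0, 4, 6, 2);  9: (6, 1, 0, 5);  10: (8, 0, 7, 0);  11: (2, 3, 1, 4);  12: (0, 4, 6, 2);  13: (8, 0, 7, 0);  14: (0, 4, 6, 2)

5 distinct reps among the 14 weights ⇒ 5 W_17-linkage classes:

[[1, 11], [2, 4, 10, 13], [3, 8, 12, 14], [5, 7], [6, 9]]


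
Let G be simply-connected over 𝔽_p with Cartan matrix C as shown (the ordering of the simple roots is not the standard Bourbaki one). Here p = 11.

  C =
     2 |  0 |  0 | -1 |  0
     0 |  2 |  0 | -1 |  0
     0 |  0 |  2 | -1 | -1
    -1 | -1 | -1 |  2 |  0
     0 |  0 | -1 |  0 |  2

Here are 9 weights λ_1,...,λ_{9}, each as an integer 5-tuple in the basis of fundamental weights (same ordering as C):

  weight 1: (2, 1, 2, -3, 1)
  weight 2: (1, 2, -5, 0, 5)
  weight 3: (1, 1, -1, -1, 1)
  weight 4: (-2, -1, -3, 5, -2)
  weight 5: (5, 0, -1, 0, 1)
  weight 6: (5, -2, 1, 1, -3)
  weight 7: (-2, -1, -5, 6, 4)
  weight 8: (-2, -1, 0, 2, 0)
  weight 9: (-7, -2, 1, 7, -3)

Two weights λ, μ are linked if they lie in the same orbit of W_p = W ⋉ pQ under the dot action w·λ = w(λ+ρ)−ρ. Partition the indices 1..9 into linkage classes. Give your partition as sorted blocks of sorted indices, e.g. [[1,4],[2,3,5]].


Dynkin diagram of C (from the 8 off-diagonal −1 entries): D_5.

Folding the 9 weights λ_j+ρ into Ā_11 (reps in the given 5-coord order):

  1: (1, 0, 1, 2, 2) · 2: (1, 0, 1, 2, 2) · 3: (2, 2, 0, 0, 2) · 4: (1, 0, 1, 2, 2) · 5: (6, 1, 0, 1, 2) · 6: (6, 1, 0, 1, 2) · 7: (1, 0, 1, 2, 1) · 8: (1, 0, 1, 2, 1) · 9: (6, 1, 0, 1, 2)

Partition of {1..9} into 4 W_11-dot-orbits:

[[1, 2, 4], [3], [5, 6, 9], [7, 8]]


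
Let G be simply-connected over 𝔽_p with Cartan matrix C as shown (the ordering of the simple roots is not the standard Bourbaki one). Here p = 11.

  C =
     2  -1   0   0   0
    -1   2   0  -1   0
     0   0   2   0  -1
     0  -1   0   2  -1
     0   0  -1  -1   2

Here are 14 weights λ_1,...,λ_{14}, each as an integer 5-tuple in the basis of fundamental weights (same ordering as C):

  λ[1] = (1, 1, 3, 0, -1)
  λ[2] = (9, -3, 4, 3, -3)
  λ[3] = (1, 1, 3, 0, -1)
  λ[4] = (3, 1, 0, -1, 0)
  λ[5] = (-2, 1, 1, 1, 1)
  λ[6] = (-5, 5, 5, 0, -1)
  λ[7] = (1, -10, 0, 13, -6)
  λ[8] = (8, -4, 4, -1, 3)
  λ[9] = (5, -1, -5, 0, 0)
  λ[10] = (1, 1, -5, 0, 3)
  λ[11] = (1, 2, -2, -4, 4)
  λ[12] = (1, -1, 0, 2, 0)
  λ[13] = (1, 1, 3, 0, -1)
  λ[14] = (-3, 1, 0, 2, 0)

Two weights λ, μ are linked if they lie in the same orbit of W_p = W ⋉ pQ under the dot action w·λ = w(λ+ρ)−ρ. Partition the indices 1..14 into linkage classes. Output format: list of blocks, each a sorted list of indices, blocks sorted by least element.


Cartan matrix: type A_5 (|W|=720); un-permuting the 5 rows.

Alcove-folded reps (p=11, 14 weights, presented ϖ-order):

  λ_1 → (2, 2, 4, 1, 0)
  λ_2 → (4, 2, 1, 0, 1)
  λ_3 → (2, 2, 4, 1, 0)
  λ_4 → (4, 2, 1, 0, 1)
  λ_5 → (1, 1, 2, 2, 2)
  λ_6 → (2, 2, 4, 1, 0)
  λ_7 → (4, 2, 1, 0, 1)
  λ_8 → (2, 0, 1, 3, 1)
  λ_9 → (4, 2, 1, 0, 1)
  λ_10 → (2, 2, 4, 1, 0)
  λ_11 → (2, 0, 1, 3, 1)
  λ_12 → (2, 0, 1, 3, 1)
  λ_13 → (2, 2, 4, 1, 0)
  λ_14 → (2, 0, 1, 3, 1)

Linkage partition of the 14 weights (4 classes, p=11):

[[1, 3, 6, 10, 13], [2, 4, 7, 9], [5], [8, 11, 12, 14]]


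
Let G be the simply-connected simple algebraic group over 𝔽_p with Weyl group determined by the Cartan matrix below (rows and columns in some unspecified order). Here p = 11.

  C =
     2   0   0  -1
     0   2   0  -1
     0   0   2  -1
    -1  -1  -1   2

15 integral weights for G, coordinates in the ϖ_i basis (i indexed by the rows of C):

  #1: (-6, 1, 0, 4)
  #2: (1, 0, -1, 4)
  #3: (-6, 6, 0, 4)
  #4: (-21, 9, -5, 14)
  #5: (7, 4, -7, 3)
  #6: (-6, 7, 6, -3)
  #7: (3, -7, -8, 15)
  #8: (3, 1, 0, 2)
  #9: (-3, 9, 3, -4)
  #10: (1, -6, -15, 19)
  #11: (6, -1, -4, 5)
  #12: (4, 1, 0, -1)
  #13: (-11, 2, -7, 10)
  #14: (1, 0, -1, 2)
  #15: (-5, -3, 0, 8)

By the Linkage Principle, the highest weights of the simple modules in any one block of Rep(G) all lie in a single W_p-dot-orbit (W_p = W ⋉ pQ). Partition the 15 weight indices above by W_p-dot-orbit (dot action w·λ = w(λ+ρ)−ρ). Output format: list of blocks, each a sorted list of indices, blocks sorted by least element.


Type D_4, rank 4, |W|=192; reorder rows/cols to standard.

W_11-reps of the 15 weights in Ā_11 (same 4-coord order as C):

  λ_1 → (5, 2, 1, 0)
  λ_2 → (2, 1, 0, 3)
  λ_3 → (3, 5, 1, 1)
  λ_4 → (3, 5, 1, 1)
  λ_5 → (2, 1, 0, 3)
  λ_6 → (2, 1, 0, 3)
  λ_7 → (4, 2, 1, 1)
  λ_8 → (4, 2, 1, 1)
  λ_9 → (3, 5, 1, 1)
  λ_10 → (5, 2, 1, 0)
  λ_11 → (5, 2, 1, 0)
  λ_12 → (5, 2, 1, 0)
  λ_13 → (5, 2, 1, 0)
  λ_14 → (2, 1, 0, 3)
  λ_15 → (4, 2, 1, 1)

4 distinct reps among the 15 weights ⇒ 4 W_11-linkage classes:

[[1, 10, 11, 12, 13], [2, 5, 6, 14], [3, 4, 9], [7, 8, 15]]


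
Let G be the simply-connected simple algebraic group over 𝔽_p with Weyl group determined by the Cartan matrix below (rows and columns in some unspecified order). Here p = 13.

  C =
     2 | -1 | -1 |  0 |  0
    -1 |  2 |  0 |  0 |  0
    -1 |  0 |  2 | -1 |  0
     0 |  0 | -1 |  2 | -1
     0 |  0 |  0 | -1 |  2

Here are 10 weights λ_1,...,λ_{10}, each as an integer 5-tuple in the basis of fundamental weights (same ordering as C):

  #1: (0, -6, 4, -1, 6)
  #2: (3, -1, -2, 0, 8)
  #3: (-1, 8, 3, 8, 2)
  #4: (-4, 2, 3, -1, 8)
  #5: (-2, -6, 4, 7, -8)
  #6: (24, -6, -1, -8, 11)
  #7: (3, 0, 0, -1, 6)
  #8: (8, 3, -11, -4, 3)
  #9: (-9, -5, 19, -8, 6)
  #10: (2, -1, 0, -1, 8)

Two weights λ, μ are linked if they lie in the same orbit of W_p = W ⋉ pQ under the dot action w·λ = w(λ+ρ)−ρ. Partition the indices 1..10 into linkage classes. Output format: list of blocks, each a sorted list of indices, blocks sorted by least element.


Root system A_5: the 5×5 matrix C matches after relabeling.

Ā_13 reps of the 10 weights (A_5, coords as presented):

  λ_1 → (4, 1, 1, 0, 7);  λ_2 → (3, 0, 1, 0, 9);  λ_3 → (3, 0, 1, 0, 9);  λ_4 → (3, 0, 1, 0, 9);  λ_5 → (4, 1, 1, 0, 7);  λ_6 → (4, 1, 1, 0, 7);  λ_7 → (4, 1, 1, 0, 7);  λ_8 → (3, 0, 1, 0, 9);  λ_9 → (4, 1, 1, 0, 7);  λ_10 → (3, 0, 1, 0, 9)

2 distinct reps among the 10 weights ⇒ 2 W_13-linkage classes:

[[1, 5, 6, 7, 9], [2, 3, 4, 8, 10]]


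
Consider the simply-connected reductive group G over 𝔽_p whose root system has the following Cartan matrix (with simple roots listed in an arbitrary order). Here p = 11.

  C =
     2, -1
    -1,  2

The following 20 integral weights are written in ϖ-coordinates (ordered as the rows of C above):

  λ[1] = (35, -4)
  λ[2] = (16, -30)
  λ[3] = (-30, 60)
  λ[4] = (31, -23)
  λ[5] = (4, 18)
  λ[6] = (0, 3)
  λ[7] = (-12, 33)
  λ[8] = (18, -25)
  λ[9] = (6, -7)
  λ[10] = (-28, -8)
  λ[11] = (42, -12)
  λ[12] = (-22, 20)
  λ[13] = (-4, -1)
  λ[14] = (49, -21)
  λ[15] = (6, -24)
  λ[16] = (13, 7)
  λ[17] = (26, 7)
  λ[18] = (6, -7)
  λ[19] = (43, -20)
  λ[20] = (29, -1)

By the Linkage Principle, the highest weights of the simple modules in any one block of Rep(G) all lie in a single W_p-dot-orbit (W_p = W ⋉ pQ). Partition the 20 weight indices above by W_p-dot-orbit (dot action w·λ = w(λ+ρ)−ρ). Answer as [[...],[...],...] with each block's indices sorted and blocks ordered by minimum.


C ↔ A_2 under row/col permutation; |W(A_2)| = 6.

λ_j+ρ reflected into Ā_11 (⟨·,θ^∨⟩≤11); 2-tuples as given:

  [1] (0, 3) · [2] (1, 6) · [3] (1, 4) · [4] (1, 10) · [5] (6, 2) · [6] (1, 4) · [7] (1, 10) · [8] (6, 2) · [9] (1, 6) · [10] (1, 6) · [11] (1, 10) · [12] (1, 10) · [13] (0, 3) · [14] (6, 2) · [15] (1, 4) · [16] (0, 3) · [17] (6, 2) · [18] (1, 6) · [19] (0, 3) · [20] (0, 3)

Partition of {1..20} into 5 W_11-dot-orbits:

[[1, 13, 16, 19, 20], [2, 9, 10, 18], [3, 6, 15], [4, 7, 11, 12], [5, 8, 14, 17]]


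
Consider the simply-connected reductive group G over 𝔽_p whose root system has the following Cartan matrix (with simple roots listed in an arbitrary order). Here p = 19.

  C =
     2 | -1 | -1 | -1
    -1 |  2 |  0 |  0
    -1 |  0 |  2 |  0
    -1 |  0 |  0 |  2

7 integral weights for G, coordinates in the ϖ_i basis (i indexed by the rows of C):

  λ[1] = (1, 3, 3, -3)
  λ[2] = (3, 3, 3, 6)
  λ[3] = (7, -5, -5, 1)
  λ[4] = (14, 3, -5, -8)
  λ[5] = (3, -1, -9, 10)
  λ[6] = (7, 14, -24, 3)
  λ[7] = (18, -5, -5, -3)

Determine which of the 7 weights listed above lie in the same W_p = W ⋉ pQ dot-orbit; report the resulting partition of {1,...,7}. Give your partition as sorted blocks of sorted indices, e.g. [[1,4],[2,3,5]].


D_4 Cartan matrix, 4 simple roots permuted; ρ=(1,1,1,1).

Each λ_j+ρ reduced to Ā_19; 4-tuples below use C's row order:

  λ_1 → (0, 4, 4, 2);  λ_2 → (0, 4, 4, 7);  λ_3 → (0, 4, 4, 2);  λ_4 → (0, 4, 4, 7);  λ_5 → (0, 4, 4, 7);  λ_6 → (0, 4, 4, 7);  λ_7 → (0, 4, 4, 2)

The 7 indices split into 2 linkage classes (same alcove rep ⇔ same W_19-dot-orbit):

[[1, 3, 7], [2, 4, 5, 6]]


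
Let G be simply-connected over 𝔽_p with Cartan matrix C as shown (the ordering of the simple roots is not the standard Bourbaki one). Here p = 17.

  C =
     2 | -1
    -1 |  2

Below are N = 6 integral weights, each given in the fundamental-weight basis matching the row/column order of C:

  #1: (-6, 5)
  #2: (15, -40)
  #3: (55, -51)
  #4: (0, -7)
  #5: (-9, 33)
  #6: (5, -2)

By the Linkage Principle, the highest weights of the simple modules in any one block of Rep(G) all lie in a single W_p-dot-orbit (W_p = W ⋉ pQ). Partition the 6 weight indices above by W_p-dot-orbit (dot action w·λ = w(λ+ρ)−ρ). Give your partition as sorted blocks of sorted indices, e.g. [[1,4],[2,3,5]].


Cartan matrix: type A_2 (|W|=6); un-permuting the 2 rows.

λ_j+ρ reflected into Ā_17 (⟨·,θ^∨⟩≤17); 2-tuples as given:

  1: (5, 1)
  2: (5, 1)
  3: (5, 1)
  4: (5, 1)
  5: (9, 0)
  6: (5, 1)

Linkage partition of the 6 weights (2 classes, p=17):

[[1, 2, 3, 4, 6], [5]]


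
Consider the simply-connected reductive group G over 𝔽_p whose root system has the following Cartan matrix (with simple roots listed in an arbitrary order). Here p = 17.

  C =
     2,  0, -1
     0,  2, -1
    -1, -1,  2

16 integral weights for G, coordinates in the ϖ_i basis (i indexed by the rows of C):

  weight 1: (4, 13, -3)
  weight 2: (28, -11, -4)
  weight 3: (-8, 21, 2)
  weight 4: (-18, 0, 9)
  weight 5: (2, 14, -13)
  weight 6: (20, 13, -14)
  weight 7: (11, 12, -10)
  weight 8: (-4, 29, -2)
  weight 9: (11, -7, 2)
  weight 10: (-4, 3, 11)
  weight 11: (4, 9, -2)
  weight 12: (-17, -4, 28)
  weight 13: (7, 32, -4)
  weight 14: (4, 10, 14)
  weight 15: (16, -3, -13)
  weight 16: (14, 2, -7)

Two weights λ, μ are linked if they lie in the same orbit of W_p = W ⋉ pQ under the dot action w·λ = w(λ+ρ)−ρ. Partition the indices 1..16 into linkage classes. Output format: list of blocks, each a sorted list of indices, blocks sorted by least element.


Root system A_3: the 3×3 matrix C matches after relabeling.

Alcove-folded reps (p=17, 16 weights, presented ϖ-order):

  λ_1+ρ ↦ (3, 12, 2) · λ_2+ρ ↦ (4, 9, 1) · λ_3+ρ ↦ (4, 9, 1) · λ_4+ρ ↦ (10, 6, 1) · λ_5+ρ ↦ (9, 3, 3) · λ_6+ρ ↦ (3, 4, 9) · λ_7+ρ ↦ (3, 4, 9) · λ_8+ρ ↦ (3, 4, 9) · λ_9+ρ ↦ (9, 3, 3) · λ_10+ρ ↦ (3, 4, 9) · λ_11+ρ ↦ (4, 9, 1) · λ_12+ρ ↦ (4, 9, 1) · λ_13+ρ ↦ (3, 4, 9) · λ_14+ρ ↦ (9, 3, 3) · λ_15+ρ ↦ (3, 12, 2) · λ_16+ρ ↦ (9, 3, 3)

The 16 indices split into 5 linkage classes (same alcove rep ⇔ same W_17-dot-orbit):

[[1, 15], [2, 3, 11, 12], [4], [5, 9, 14, 16], [6, 7, 8, 10, 13]]


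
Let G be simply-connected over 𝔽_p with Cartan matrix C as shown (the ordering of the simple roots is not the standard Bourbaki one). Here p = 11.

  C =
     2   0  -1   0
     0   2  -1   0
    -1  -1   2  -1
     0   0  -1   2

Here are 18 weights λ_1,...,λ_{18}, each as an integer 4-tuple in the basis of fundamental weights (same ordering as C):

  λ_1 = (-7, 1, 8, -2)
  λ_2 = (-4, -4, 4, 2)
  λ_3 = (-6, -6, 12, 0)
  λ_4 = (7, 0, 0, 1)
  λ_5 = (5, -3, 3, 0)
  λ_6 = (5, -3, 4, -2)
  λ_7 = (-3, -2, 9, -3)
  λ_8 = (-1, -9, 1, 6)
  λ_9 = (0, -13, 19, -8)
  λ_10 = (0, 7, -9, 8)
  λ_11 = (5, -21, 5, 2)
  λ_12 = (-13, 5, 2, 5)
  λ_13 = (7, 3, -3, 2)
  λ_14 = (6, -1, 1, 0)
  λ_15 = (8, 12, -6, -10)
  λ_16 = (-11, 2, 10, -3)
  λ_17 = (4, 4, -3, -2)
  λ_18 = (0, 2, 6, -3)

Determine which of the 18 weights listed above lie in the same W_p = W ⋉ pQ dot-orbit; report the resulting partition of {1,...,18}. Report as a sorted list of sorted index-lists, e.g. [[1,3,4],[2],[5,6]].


Root system D_4: the 4×4 matrix C matches after relabeling.

Ā_11 reps of the 18 weights (D_4, coords as presented):

    λ_1 → (6, 2, 0, 1)
    λ_2 → (2, 2, 1, 2)
    λ_3 → (2, 2, 1, 2)
    λ_4 → (7, 0, 1, 1)
    λ_5 → (6, 2, 0, 1)
    λ_6 → (6, 2, 0, 1)
    λ_7 → (2, 1, 1, 2)
    λ_8 → (6, 2, 0, 1)
    λ_9 → (7, 0, 1, 1)
    λ_10 → (7, 0, 1, 1)
    λ_11 → (1, 3, 0, 2)
    λ_12 → (2, 2, 1, 2)
    λ_13 → (6, 2, 0, 1)
    λ_14 → (7, 0, 1, 1)
    λ_15 → (2, 2, 1, 2)
    λ_16 → (7, 0, 1, 1)
    λ_17 → (2, 2, 1, 2)
    λ_18 → (1, 3, 0, 2)

The 18 indices split into 5 linkage classes (same alcove rep ⇔ same W_11-dot-orbit):

[[1, 5, 6, 8, 13], [2, 3, 12, 15, 17], [4, 9, 10, 14, 16], [7], [11, 18]]


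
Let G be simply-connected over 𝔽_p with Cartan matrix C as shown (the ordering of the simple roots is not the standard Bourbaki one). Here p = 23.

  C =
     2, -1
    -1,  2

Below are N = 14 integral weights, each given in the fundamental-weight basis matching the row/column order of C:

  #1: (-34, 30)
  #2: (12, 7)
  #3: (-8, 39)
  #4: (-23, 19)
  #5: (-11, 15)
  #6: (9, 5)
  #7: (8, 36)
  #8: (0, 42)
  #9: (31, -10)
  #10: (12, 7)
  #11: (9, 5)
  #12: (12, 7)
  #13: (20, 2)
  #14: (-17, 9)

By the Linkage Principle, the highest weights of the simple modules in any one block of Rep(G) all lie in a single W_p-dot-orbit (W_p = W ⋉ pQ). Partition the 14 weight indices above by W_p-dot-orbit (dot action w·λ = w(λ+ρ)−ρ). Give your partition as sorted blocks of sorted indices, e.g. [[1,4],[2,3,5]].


C ↔ A_2 under row/col permutation; |W(A_2)| = 6.

Alcove-folded reps (p=23, 14 weights, presented ϖ-order):

  λ_1+ρ ↦ (13, 8) · λ_2+ρ ↦ (13, 8) · λ_3+ρ ↦ (10, 6) · λ_4+ρ ↦ (20, 2) · λ_5+ρ ↦ (10, 6) · λ_6+ρ ↦ (10, 6) · λ_7+ρ ↦ (14, 0) · λ_8+ρ ↦ (20, 2) · λ_9+ρ ↦ (14, 0) · λ_10+ρ ↦ (13, 8) · λ_11+ρ ↦ (10, 6) · λ_12+ρ ↦ (13, 8) · λ_13+ρ ↦ (20, 2) · λ_14+ρ ↦ (10, 6)

Grouping the 14 weights by Ā_23-representative: 4 linkage classes.

[[1, 2, 10, 12], [3, 5, 6, 11, 14], [4, 8, 13], [7, 9]]


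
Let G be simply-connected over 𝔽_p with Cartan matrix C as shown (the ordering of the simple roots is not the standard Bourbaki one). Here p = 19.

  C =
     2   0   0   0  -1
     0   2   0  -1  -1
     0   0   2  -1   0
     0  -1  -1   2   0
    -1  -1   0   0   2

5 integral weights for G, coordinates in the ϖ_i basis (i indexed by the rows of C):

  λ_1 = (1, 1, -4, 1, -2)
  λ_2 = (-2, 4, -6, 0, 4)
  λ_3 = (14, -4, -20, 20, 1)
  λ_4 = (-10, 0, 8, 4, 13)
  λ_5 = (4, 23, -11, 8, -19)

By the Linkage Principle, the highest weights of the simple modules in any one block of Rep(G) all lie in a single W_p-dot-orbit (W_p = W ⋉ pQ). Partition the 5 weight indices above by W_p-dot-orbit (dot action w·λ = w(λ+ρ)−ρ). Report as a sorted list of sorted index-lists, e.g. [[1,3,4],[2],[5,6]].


C ↔ A_5 under row/col permutation; |W(A_5)| = 720.

Folding the 5 weights λ_j+ρ into Ā_19 (reps in the given 5-coord order):

  λ_1 → (1, 0, 2, 1, 1) · λ_2 → (1, 1, 1, 4, 4) · λ_3 → (1, 0, 2, 1, 1) · λ_4 → (1, 1, 1, 4, 4) · λ_5 → (1, 1, 1, 4, 4)

Linkage partition of the 5 weights (2 classes, p=19):

[[1, 3], [2, 4, 5]]


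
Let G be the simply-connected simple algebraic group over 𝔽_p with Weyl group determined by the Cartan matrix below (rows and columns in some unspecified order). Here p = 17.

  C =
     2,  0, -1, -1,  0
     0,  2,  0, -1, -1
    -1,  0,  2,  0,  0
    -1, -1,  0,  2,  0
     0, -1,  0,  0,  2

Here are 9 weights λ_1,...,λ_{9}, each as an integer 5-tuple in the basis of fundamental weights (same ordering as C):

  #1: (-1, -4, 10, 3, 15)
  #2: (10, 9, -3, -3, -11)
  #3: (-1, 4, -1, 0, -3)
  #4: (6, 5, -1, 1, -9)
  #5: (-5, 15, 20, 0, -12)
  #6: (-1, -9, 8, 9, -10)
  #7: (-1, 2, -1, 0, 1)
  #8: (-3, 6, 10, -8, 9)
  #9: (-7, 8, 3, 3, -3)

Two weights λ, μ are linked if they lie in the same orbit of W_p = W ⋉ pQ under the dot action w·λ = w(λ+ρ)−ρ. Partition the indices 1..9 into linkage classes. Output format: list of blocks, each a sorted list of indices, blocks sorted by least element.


Root system A_5: the 5×5 matrix C matches after relabeling.

W_17-reps of the 9 weights in Ā_17 (same 5-coord order as C):

    [1] (0, 3, 0, 1, 2)
    [2] (7, 2, 0, 0, 6)
    [3] (0, 3, 0, 1, 2)
    [4] (7, 2, 0, 0, 6)
    [5] (0, 3, 0, 1, 2)
    [6] (7, 2, 0, 0, 6)
    [7] (0, 3, 0, 1, 2)
    [8] (7, 2, 0, 0, 6)
    [9] (2, 5, 2, 2, 2)

These 9 weights hit 3 W_17-dot-orbits; sizes (4, 4, 1):

[[1, 3, 5, 7], [2, 4, 6, 8], [9]]


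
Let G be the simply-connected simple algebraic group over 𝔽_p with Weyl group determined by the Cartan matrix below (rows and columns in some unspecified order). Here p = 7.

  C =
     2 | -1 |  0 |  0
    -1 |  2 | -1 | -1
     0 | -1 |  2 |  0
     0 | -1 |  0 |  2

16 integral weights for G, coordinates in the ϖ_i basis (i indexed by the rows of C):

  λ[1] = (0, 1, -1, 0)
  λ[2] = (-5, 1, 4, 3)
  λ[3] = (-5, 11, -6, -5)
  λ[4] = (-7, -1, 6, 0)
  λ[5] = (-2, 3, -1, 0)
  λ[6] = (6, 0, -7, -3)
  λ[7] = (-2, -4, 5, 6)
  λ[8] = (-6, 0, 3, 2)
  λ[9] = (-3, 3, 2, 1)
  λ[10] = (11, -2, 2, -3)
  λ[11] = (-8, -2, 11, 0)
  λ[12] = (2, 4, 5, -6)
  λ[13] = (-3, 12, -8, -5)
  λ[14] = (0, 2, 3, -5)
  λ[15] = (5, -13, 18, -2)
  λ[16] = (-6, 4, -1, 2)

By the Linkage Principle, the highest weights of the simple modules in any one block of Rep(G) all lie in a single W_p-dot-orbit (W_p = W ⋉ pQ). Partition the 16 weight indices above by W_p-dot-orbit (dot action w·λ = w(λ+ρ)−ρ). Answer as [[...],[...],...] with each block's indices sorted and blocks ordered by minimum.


Type D_4, rank 4, |W|=192; reorder rows/cols to standard.

λ_j+ρ reflected into Ā_7 (⟨·,θ^∨⟩≤7); 4-tuples as given:

    λ_1 → (1, 2, 0, 1)
    λ_2 → (0, 2, 1, 0)
    λ_3 → (1, 2, 0, 1)
    λ_4 → (0, 0, 1, 5)
    λ_5 → (1, 2, 0, 1)
    λ_6 → (0, 0, 1, 5)
    λ_7 → (1, 2, 0, 1)
    λ_8 → (1, 2, 0, 1)
    λ_9 → (0, 2, 1, 0)
    λ_10 → (0, 2, 1, 0)
    λ_11 → (4, 0, 1, 2)
    λ_12 → (4, 0, 1, 2)
    λ_13 → (4, 0, 1, 2)
    λ_14 → (0, 0, 3, 3)
    λ_15 → (0, 0, 1, 5)
    λ_16 → (4, 0, 1, 2)

These 16 weights hit 5 W_7-dot-orbits; sizes (5, 3, 3, 4, 1):

[[1, 3, 5, 7, 8], [2, 9, 10], [4, 6, 15], [11, 12, 13, 16], [14]]


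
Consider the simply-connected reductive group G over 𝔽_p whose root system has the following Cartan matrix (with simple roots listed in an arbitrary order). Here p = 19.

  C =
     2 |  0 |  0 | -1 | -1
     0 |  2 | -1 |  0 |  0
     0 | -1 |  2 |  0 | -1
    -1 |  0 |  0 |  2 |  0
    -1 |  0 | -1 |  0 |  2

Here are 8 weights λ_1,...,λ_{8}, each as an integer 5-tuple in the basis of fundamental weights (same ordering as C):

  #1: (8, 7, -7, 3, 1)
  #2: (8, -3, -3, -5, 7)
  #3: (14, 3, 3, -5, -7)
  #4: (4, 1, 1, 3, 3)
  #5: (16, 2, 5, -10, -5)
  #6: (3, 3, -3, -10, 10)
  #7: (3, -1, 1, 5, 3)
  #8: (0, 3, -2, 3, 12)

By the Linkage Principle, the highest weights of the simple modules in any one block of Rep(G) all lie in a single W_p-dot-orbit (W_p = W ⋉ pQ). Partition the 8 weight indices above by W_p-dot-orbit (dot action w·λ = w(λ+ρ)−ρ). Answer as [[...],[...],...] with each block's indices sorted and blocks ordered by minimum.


Cartan matrix: type A_5 (|W|=720); un-permuting the 5 rows.

Folding the 8 weights λ_j+ρ into Ā_19 (reps in the given 5-coord order):

  λ_1 → (5, 2, 2, 4, 4);  λ_2 → (5, 2, 2, 4, 4);  λ_3 → (5, 2, 2, 4, 4);  λ_4 → (5, 2, 2, 4, 4);  λ_5 → (4, 0, 2, 6, 4);  λ_6 → (5, 2, 2, 4, 4);  λ_7 → (4, 0, 2, 6, 4);  λ_8 → (1, 1, 1, 2, 12)

These 8 weights hit 3 W_19-dot-orbits; sizes (5, 2, 1):

[[1, 2, 3, 4, 6], [5, 7], [8]]


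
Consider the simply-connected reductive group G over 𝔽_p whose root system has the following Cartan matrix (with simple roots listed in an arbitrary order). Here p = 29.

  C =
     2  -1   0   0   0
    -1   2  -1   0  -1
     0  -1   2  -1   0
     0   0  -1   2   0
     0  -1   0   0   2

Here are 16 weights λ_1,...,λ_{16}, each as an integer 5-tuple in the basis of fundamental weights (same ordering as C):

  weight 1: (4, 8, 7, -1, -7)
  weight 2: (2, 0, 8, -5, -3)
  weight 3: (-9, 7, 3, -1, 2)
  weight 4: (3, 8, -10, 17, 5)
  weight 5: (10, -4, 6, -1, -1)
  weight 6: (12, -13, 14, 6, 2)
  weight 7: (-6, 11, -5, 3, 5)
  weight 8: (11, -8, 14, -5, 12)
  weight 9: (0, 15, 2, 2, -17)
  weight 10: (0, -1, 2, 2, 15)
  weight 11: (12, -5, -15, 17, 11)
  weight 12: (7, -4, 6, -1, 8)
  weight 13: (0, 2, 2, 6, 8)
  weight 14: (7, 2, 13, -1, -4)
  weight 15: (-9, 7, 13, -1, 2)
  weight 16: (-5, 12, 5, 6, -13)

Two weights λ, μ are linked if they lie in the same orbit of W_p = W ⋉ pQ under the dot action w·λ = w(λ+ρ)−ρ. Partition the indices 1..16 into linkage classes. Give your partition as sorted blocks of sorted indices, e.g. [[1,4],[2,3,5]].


Cartan matrix: type D_5 (|W|=1920); un-permuting the 5 rows.

Alcove-folded reps (p=29, 16 weights, presented ϖ-order):

  1: (5, 3, 4, 0, 6) · 2: (2, 1, 4, 4, 1) · 3: (8, 0, 4, 0, 3) · 4: (4, 0, 1, 9, 6) · 5: (8, 0, 4, 0, 3) · 6: (1, 3, 3, 7, 9) · 7: (5, 3, 4, 0, 6) · 8: (5, 3, 4, 0, 6) · 9: (1, 0, 3, 3, 16) · 10: (1, 0, 3, 3, 16) · 11: (5, 3, 4, 0, 6) · 12: (5, 3, 4, 0, 6) · 13: (1, 3, 3, 7, 9) · 14: (8, 0, 4, 0, 3) · 15: (8, 0, 4, 0, 3) · 16: (1, 3, 3, 7, 9)

Partition of {1..16} into 6 W_29-dot-orbits:

[[1, 7, 8, 11, 12], [2], [3, 5, 14, 15], [4], [6, 13, 16], [9, 10]]


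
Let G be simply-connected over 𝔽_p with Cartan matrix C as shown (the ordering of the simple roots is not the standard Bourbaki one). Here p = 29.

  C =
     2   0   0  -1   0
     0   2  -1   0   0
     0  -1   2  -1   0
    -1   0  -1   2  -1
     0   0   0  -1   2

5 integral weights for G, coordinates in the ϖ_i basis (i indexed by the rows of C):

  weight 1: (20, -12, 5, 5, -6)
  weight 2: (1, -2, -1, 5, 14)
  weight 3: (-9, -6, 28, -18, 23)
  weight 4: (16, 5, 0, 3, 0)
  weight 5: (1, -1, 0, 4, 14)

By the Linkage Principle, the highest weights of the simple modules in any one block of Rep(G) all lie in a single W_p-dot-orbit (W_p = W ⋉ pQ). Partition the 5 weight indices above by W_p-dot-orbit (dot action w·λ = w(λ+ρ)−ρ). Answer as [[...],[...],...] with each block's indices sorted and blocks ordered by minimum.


Dynkin diagram of C (from the 8 off-diagonal −1 entries): D_5.

Folding the 5 weights λ_j+ρ into Ā_29 (reps in the given 5-coord order):

  λ_1 → (17, 2, 4, 0, 1);  λ_2 → (2, 0, 1, 5, 15);  λ_3 → (17, 2, 4, 0, 1);  λ_4 → (17, 2, 4, 0, 1);  λ_5 → (2, 0, 1, 5, 15)

Grouping the 5 weights by Ā_29-representative: 2 linkage classes.

[[1, 3, 4], [2, 5]]


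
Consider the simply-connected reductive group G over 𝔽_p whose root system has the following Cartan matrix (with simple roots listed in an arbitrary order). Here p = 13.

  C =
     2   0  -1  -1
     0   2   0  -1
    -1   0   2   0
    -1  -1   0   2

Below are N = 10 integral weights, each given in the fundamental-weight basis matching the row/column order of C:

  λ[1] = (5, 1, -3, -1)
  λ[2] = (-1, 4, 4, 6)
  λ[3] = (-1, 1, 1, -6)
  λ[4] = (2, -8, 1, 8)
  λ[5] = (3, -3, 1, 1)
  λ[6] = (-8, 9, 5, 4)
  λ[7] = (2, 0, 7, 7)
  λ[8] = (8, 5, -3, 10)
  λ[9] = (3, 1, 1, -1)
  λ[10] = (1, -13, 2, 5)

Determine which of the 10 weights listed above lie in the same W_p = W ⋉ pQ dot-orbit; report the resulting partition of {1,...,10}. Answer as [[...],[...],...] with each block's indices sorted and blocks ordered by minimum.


C ↔ A_4 under row/col permutation; |W(A_4)| = 120.

Each λ_j+ρ reduced to Ā_13; 4-tuples below use C's row order:

    λ_1+ρ ↦ (4, 2, 2, 0)
    λ_2+ρ ↦ (0, 1, 1, 7)
    λ_3+ρ ↦ (1, 0, 2, 2)
    λ_4+ρ ↦ (3, 6, 1, 2)
    λ_5+ρ ↦ (4, 2, 2, 0)
    λ_6+ρ ↦ (3, 6, 1, 2)
    λ_7+ρ ↦ (3, 6, 1, 2)
    λ_8+ρ ↦ (4, 2, 2, 0)
    λ_9+ρ ↦ (4, 2, 2, 0)
    λ_10+ρ ↦ (3, 6, 1, 2)

Partition of {1..10} into 4 W_13-dot-orbits:

[[1, 5, 8, 9], [2], [3], [4, 6, 7, 10]]


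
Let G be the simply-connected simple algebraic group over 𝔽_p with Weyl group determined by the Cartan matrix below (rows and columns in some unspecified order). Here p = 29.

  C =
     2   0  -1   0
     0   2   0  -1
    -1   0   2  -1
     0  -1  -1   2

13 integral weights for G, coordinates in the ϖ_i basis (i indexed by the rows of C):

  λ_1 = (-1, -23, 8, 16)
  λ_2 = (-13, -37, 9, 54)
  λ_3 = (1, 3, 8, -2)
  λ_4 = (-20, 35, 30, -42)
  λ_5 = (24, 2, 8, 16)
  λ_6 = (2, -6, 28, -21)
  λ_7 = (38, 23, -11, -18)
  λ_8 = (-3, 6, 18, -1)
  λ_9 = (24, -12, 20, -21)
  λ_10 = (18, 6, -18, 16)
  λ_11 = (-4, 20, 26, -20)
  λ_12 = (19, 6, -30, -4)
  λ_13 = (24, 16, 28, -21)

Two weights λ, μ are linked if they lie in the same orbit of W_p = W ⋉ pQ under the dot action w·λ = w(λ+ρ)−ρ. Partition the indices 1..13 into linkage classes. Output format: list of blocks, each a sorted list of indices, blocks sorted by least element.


Dynkin diagram of C (from the 6 off-diagonal −1 entries): A_4.

Alcove-folded reps (p=29, 13 weights, presented ϖ-order):

  λ_1+ρ ↦ (0, 17, 4, 5) · λ_2+ρ ↦ (2, 7, 17, 0) · λ_3+ρ ↦ (2, 3, 8, 1) · λ_4+ρ ↦ (2, 7, 17, 0) · λ_5+ρ ↦ (0, 17, 4, 5) · λ_6+ρ ↦ (0, 17, 4, 5) · λ_7+ρ ↦ (2, 7, 17, 0) · λ_8+ρ ↦ (2, 7, 17, 0) · λ_9+ρ ↦ (2, 3, 8, 1) · λ_10+ρ ↦ (2, 7, 17, 0) · λ_11+ρ ↦ (3, 2, 5, 19) · λ_12+ρ ↦ (0, 17, 4, 5) · λ_13+ρ ↦ (0, 17, 4, 5)

Partition of {1..13} into 4 W_29-dot-orbits:

[[1, 5, 6, 12, 13], [2, 4, 7, 8, 10], [3, 9], [11]]


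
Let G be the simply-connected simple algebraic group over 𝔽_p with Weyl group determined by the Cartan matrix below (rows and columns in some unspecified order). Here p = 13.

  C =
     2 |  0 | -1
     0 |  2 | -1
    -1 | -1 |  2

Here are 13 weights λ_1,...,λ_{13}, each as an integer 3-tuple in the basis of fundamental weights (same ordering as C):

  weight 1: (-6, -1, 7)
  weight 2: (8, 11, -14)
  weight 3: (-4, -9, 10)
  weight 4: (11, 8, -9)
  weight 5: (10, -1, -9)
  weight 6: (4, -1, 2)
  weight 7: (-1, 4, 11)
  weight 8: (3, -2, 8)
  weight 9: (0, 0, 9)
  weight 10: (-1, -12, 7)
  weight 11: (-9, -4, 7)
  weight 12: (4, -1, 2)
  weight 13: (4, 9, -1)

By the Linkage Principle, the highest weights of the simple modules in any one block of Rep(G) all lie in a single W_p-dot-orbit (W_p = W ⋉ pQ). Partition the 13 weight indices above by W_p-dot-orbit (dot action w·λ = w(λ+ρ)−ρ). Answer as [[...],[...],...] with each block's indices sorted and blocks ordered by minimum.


Dynkin diagram of C (from the 4 off-diagonal −1 entries): A_3.

Ā_13 reps of the 13 weights (A_3, coords as presented):

  λ_1+ρ ↦ (5, 0, 3);  λ_2+ρ ↦ (4, 1, 8);  λ_3+ρ ↦ (3, 8, 0);  λ_4+ρ ↦ (4, 1, 8);  λ_5+ρ ↦ (3, 8, 0);  λ_6+ρ ↦ (5, 0, 3);  λ_7+ρ ↦ (4, 1, 8);  λ_8+ρ ↦ (4, 1, 8);  λ_9+ρ ↦ (1, 1, 10);  λ_10+ρ ↦ (3, 8, 0);  λ_11+ρ ↦ (5, 0, 3);  λ_12+ρ ↦ (5, 0, 3);  λ_13+ρ ↦ (3, 8, 0)

4 distinct reps among the 13 weights ⇒ 4 W_13-linkage classes:

[[1, 6, 11, 12], [2, 4, 7, 8], [3, 5, 10, 13], [9]]
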